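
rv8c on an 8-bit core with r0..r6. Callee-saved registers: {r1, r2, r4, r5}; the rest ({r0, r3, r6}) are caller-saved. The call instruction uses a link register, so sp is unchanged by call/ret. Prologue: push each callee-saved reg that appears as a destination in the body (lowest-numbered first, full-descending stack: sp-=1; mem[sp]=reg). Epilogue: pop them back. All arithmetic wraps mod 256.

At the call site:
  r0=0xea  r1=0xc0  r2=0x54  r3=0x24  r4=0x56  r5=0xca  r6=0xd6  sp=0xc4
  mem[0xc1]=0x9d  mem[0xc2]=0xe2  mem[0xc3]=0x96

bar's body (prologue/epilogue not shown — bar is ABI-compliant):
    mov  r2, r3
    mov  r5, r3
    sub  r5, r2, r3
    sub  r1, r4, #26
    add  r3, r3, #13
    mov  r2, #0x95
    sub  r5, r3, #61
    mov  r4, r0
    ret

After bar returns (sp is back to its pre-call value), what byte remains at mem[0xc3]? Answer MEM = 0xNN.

prologue: push r1 -> mem[0xc3]=0xc0, sp=0xc3
prologue: push r2 -> mem[0xc2]=0x54, sp=0xc2
prologue: push r4 -> mem[0xc1]=0x56, sp=0xc1
prologue: push r5 -> mem[0xc0]=0xca, sp=0xc0
body[0] mov  r2, r3 -> r2=0x24
body[1] mov  r5, r3 -> r5=0x24
body[2] sub  r5, r2, r3 -> r5=0x00
body[3] sub  r1, r4, #26 -> r1=0x3c
body[4] add  r3, r3, #13 -> r3=0x31
body[5] mov  r2, #0x95 -> r2=0x95
body[6] sub  r5, r3, #61 -> r5=0xf4
body[7] mov  r4, r0 -> r4=0xea
epilogue: pop r5=0xca, sp=0xc1
epilogue: pop r4=0x56, sp=0xc2
epilogue: pop r2=0x54, sp=0xc3
epilogue: pop r1=0xc0, sp=0xc4
prologue pushed ['r1', 'r2', 'r4', 'r5'] at ['0xc3', '0xc2', '0xc1', '0xc0']

MEM = 0xc0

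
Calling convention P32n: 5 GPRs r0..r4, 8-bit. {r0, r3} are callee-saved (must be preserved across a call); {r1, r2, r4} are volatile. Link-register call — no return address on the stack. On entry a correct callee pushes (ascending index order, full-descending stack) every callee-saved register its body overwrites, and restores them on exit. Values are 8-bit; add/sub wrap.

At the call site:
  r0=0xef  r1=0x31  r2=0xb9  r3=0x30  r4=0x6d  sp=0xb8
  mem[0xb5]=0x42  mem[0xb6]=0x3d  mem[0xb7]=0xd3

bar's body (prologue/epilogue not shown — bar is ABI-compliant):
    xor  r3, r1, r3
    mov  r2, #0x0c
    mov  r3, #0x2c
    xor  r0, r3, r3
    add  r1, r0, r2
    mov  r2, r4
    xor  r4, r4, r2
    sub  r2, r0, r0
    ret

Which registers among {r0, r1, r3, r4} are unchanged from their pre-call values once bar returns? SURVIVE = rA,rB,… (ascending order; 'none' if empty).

prologue: push r0 → mem[0xb7]=0xef, sp=0xb7
prologue: push r3 → mem[0xb6]=0x30, sp=0xb6
body[0] xor  r3, r1, r3 → r3=0x01
body[1] mov  r2, #0x0c → r2=0x0c
body[2] mov  r3, #0x2c → r3=0x2c
body[3] xor  r0, r3, r3 → r0=0x00
body[4] add  r1, r0, r2 → r1=0x0c
body[5] mov  r2, r4 → r2=0x6d
body[6] xor  r4, r4, r2 → r4=0x00
body[7] sub  r2, r0, r0 → r2=0x00
epilogue: pop r3=0x30, sp=0xb7
epilogue: pop r0=0xef, sp=0xb8
r0: callee-saved, written=True
r1: caller-saved, written=True
r3: callee-saved, written=True
r4: caller-saved, written=True

SURVIVE = r0,r3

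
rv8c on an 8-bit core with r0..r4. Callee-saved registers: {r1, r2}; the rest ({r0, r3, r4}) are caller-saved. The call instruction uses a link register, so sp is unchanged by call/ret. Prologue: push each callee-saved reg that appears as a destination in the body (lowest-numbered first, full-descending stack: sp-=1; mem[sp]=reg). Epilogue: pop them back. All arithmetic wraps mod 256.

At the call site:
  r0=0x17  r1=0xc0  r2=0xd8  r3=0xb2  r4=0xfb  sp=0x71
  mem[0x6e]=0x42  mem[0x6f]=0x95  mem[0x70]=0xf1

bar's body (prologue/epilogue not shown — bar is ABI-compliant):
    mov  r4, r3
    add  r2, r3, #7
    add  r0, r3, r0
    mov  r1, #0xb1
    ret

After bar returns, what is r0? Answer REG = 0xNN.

prologue: push r1 → mem[0x70]=0xc0, sp=0x70
prologue: push r2 → mem[0x6f]=0xd8, sp=0x6f
body[0] mov  r4, r3 → r4=0xb2
body[1] add  r2, r3, #7 → r2=0xb9
body[2] add  r0, r3, r0 → r0=0xc9
body[3] mov  r1, #0xb1 → r1=0xb1
epilogue: pop r2=0xd8, sp=0x70
epilogue: pop r1=0xc0, sp=0x71
r0 is caller-saved → body value

REG = 0xc9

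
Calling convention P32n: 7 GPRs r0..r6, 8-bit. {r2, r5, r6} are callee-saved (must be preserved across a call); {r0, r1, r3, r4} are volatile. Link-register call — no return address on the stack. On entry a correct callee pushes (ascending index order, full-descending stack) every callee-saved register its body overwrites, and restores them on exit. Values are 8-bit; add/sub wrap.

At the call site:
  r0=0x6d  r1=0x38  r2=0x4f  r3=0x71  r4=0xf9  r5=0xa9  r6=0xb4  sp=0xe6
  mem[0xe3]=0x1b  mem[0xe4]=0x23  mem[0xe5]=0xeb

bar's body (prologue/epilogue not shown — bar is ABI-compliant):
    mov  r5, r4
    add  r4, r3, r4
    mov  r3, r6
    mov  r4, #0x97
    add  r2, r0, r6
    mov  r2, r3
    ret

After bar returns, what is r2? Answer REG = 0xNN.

prologue: push r2 → mem[0xe5]=0x4f, sp=0xe5
prologue: push r5 → mem[0xe4]=0xa9, sp=0xe4
body[0] mov  r5, r4 → r5=0xf9
body[1] add  r4, r3, r4 → r4=0x6a
body[2] mov  r3, r6 → r3=0xb4
body[3] mov  r4, #0x97 → r4=0x97
body[4] add  r2, r0, r6 → r2=0x21
body[5] mov  r2, r3 → r2=0xb4
epilogue: pop r5=0xa9, sp=0xe5
epilogue: pop r2=0x4f, sp=0xe6
r2 is callee-saved → restored

REG = 0x4f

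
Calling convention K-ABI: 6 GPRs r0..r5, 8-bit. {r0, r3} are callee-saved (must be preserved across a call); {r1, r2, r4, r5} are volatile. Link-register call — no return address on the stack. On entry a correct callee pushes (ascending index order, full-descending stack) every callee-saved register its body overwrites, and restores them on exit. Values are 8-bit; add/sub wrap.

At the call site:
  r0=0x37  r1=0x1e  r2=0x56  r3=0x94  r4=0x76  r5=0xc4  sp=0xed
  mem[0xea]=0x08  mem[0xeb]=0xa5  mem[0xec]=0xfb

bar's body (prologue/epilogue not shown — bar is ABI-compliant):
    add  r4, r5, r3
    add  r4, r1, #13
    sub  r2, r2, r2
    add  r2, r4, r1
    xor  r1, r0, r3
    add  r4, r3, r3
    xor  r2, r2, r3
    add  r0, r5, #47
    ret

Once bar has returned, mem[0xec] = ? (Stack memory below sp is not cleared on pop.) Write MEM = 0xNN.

MEM = 0x37

prologue: push r0 → mem[0xec]=0x37, sp=0xec
body[0] add  r4, r5, r3 → r4=0x58
body[1] add  r4, r1, #13 → r4=0x2b
body[2] sub  r2, r2, r2 → r2=0x00
body[3] add  r2, r4, r1 → r2=0x49
body[4] xor  r1, r0, r3 → r1=0xa3
body[5] add  r4, r3, r3 → r4=0x28
body[6] xor  r2, r2, r3 → r2=0xdd
body[7] add  r0, r5, #47 → r0=0xf3
epilogue: pop r0=0x37, sp=0xed
prologue pushed ['r0'] at ['0xec']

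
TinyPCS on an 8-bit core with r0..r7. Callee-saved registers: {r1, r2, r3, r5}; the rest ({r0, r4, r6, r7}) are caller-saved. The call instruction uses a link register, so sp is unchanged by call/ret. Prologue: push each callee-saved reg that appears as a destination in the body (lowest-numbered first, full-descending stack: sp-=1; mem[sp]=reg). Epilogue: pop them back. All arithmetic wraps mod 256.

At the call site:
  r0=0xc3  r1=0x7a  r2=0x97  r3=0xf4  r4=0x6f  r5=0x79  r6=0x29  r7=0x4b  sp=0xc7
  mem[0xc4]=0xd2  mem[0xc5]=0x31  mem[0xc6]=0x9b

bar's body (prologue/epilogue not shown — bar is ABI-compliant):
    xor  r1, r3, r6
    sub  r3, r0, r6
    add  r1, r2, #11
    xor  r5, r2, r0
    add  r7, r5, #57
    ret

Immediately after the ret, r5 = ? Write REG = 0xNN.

prologue: push r1 -> mem[0xc6]=0x7a, sp=0xc6
prologue: push r3 -> mem[0xc5]=0xf4, sp=0xc5
prologue: push r5 -> mem[0xc4]=0x79, sp=0xc4
body[0] xor  r1, r3, r6 -> r1=0xdd
body[1] sub  r3, r0, r6 -> r3=0x9a
body[2] add  r1, r2, #11 -> r1=0xa2
body[3] xor  r5, r2, r0 -> r5=0x54
body[4] add  r7, r5, #57 -> r7=0x8d
epilogue: pop r5=0x79, sp=0xc5
epilogue: pop r3=0xf4, sp=0xc6
epilogue: pop r1=0x7a, sp=0xc7
r5 is callee-saved -> restored

REG = 0x79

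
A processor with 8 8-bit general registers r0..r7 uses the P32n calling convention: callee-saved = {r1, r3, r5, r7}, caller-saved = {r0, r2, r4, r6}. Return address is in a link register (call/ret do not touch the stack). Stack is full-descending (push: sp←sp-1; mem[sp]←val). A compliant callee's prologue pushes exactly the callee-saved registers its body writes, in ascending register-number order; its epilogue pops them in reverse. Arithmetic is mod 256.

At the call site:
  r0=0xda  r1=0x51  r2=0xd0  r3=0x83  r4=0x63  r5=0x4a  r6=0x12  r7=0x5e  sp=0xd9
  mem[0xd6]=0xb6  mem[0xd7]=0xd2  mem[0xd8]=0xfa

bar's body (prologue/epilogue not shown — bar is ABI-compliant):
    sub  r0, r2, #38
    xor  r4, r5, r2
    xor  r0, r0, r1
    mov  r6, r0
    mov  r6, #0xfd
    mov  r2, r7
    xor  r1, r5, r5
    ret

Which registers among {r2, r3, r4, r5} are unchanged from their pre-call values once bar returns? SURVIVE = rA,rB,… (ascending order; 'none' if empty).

prologue: push r1 -> mem[0xd8]=0x51, sp=0xd8
body[0] sub  r0, r2, #38 -> r0=0xaa
body[1] xor  r4, r5, r2 -> r4=0x9a
body[2] xor  r0, r0, r1 -> r0=0xfb
body[3] mov  r6, r0 -> r6=0xfb
body[4] mov  r6, #0xfd -> r6=0xfd
body[5] mov  r2, r7 -> r2=0x5e
body[6] xor  r1, r5, r5 -> r1=0x00
epilogue: pop r1=0x51, sp=0xd9
r2: caller-saved, written=True
r3: callee-saved, written=False
r4: caller-saved, written=True
r5: callee-saved, written=False

SURVIVE = r3,r5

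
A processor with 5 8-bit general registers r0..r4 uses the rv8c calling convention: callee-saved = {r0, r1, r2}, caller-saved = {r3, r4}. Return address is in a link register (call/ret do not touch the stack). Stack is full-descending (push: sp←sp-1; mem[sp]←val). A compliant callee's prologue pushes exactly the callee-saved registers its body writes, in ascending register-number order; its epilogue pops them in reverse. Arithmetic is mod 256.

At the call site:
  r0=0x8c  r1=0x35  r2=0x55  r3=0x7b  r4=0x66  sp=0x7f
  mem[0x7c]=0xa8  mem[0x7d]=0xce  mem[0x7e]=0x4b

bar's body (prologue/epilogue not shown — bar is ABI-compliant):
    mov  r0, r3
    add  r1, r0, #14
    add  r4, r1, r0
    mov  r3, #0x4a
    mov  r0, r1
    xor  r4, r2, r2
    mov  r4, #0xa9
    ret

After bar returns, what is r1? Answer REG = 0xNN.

REG = 0x35

prologue: push r0 → mem[0x7e]=0x8c, sp=0x7e
prologue: push r1 → mem[0x7d]=0x35, sp=0x7d
body[0] mov  r0, r3 → r0=0x7b
body[1] add  r1, r0, #14 → r1=0x89
body[2] add  r4, r1, r0 → r4=0x04
body[3] mov  r3, #0x4a → r3=0x4a
body[4] mov  r0, r1 → r0=0x89
body[5] xor  r4, r2, r2 → r4=0x00
body[6] mov  r4, #0xa9 → r4=0xa9
epilogue: pop r1=0x35, sp=0x7e
epilogue: pop r0=0x8c, sp=0x7f
r1 is callee-saved → restored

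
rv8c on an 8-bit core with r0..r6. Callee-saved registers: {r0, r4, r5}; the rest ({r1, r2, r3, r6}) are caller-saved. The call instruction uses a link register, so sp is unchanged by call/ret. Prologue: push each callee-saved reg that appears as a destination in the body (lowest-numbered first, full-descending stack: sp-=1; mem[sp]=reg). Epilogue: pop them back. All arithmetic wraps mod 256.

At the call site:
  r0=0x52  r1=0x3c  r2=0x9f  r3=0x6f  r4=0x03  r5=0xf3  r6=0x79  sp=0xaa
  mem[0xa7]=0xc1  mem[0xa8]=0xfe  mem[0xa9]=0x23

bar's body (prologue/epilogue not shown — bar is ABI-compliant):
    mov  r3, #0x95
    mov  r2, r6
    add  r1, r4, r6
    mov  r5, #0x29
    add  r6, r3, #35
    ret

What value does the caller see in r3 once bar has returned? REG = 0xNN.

prologue: push r5 → mem[0xa9]=0xf3, sp=0xa9
body[0] mov  r3, #0x95 → r3=0x95
body[1] mov  r2, r6 → r2=0x79
body[2] add  r1, r4, r6 → r1=0x7c
body[3] mov  r5, #0x29 → r5=0x29
body[4] add  r6, r3, #35 → r6=0xb8
epilogue: pop r5=0xf3, sp=0xaa
r3 is caller-saved → body value

REG = 0x95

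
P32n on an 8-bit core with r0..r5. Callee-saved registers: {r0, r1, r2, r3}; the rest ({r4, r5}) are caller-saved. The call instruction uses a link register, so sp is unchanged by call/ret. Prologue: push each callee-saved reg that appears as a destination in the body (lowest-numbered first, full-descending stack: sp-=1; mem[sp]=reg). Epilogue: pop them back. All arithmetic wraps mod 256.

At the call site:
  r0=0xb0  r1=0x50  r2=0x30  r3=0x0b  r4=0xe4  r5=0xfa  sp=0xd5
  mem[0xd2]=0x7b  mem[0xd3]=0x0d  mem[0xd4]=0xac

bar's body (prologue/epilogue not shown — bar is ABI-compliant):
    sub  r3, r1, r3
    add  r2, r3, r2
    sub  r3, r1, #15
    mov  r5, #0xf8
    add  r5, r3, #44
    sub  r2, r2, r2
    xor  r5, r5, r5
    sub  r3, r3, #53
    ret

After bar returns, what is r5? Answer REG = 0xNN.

prologue: push r2 -> mem[0xd4]=0x30, sp=0xd4
prologue: push r3 -> mem[0xd3]=0x0b, sp=0xd3
body[0] sub  r3, r1, r3 -> r3=0x45
body[1] add  r2, r3, r2 -> r2=0x75
body[2] sub  r3, r1, #15 -> r3=0x41
body[3] mov  r5, #0xf8 -> r5=0xf8
body[4] add  r5, r3, #44 -> r5=0x6d
body[5] sub  r2, r2, r2 -> r2=0x00
body[6] xor  r5, r5, r5 -> r5=0x00
body[7] sub  r3, r3, #53 -> r3=0x0c
epilogue: pop r3=0x0b, sp=0xd4
epilogue: pop r2=0x30, sp=0xd5
r5 is caller-saved -> body value

REG = 0x00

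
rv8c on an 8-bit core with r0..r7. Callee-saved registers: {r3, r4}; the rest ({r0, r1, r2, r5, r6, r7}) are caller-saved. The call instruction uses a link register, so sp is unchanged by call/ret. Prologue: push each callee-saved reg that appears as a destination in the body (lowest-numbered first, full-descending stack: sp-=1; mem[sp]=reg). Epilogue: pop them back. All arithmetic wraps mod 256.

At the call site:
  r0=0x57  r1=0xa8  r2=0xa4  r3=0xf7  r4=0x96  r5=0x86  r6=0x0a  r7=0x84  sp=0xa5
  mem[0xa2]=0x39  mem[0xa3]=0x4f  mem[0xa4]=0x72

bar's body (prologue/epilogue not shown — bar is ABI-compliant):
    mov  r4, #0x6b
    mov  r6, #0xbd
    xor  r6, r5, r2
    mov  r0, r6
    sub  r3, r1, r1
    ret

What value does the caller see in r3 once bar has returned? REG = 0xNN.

prologue: push r3 → mem[0xa4]=0xf7, sp=0xa4
prologue: push r4 → mem[0xa3]=0x96, sp=0xa3
body[0] mov  r4, #0x6b → r4=0x6b
body[1] mov  r6, #0xbd → r6=0xbd
body[2] xor  r6, r5, r2 → r6=0x22
body[3] mov  r0, r6 → r0=0x22
body[4] sub  r3, r1, r1 → r3=0x00
epilogue: pop r4=0x96, sp=0xa4
epilogue: pop r3=0xf7, sp=0xa5
r3 is callee-saved → restored

REG = 0xf7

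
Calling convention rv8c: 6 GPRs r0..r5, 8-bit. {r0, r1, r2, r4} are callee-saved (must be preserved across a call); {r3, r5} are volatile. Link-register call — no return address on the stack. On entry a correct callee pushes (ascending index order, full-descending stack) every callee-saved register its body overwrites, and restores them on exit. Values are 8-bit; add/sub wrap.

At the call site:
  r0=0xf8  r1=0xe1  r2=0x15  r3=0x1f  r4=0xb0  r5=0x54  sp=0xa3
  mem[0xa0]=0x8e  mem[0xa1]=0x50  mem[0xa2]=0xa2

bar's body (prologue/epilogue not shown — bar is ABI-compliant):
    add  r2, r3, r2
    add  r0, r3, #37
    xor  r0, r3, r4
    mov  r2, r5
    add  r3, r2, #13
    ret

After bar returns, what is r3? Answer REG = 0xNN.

prologue: push r0 -> mem[0xa2]=0xf8, sp=0xa2
prologue: push r2 -> mem[0xa1]=0x15, sp=0xa1
body[0] add  r2, r3, r2 -> r2=0x34
body[1] add  r0, r3, #37 -> r0=0x44
body[2] xor  r0, r3, r4 -> r0=0xaf
body[3] mov  r2, r5 -> r2=0x54
body[4] add  r3, r2, #13 -> r3=0x61
epilogue: pop r2=0x15, sp=0xa2
epilogue: pop r0=0xf8, sp=0xa3
r3 is caller-saved -> body value

REG = 0x61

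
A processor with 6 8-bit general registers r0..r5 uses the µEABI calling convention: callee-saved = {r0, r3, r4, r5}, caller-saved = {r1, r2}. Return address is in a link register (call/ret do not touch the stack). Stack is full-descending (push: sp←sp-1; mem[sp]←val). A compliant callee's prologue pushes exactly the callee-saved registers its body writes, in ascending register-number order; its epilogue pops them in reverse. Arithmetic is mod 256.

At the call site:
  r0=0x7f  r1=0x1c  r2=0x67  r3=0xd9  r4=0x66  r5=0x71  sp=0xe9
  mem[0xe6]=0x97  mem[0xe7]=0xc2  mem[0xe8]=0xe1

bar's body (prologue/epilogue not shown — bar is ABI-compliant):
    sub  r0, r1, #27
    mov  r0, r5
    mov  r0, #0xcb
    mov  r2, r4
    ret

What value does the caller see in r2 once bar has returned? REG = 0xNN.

REG = 0x66

prologue: push r0 → mem[0xe8]=0x7f, sp=0xe8
body[0] sub  r0, r1, #27 → r0=0x01
body[1] mov  r0, r5 → r0=0x71
body[2] mov  r0, #0xcb → r0=0xcb
body[3] mov  r2, r4 → r2=0x66
epilogue: pop r0=0x7f, sp=0xe9
r2 is caller-saved → body value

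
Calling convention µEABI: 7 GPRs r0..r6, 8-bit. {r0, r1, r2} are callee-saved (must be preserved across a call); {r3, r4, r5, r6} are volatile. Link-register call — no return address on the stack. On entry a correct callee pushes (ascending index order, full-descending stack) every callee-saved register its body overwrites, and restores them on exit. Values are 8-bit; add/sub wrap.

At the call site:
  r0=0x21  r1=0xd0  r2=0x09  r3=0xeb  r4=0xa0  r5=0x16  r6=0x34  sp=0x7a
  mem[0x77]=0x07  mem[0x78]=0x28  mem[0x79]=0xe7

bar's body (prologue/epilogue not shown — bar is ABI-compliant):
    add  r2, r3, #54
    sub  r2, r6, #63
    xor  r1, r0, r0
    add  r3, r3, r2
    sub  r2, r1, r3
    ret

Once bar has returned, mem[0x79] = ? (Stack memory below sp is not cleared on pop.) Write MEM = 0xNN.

MEM = 0xd0

prologue: push r1 → mem[0x79]=0xd0, sp=0x79
prologue: push r2 → mem[0x78]=0x09, sp=0x78
body[0] add  r2, r3, #54 → r2=0x21
body[1] sub  r2, r6, #63 → r2=0xf5
body[2] xor  r1, r0, r0 → r1=0x00
body[3] add  r3, r3, r2 → r3=0xe0
body[4] sub  r2, r1, r3 → r2=0x20
epilogue: pop r2=0x09, sp=0x79
epilogue: pop r1=0xd0, sp=0x7a
prologue pushed ['r1', 'r2'] at ['0x79', '0x78']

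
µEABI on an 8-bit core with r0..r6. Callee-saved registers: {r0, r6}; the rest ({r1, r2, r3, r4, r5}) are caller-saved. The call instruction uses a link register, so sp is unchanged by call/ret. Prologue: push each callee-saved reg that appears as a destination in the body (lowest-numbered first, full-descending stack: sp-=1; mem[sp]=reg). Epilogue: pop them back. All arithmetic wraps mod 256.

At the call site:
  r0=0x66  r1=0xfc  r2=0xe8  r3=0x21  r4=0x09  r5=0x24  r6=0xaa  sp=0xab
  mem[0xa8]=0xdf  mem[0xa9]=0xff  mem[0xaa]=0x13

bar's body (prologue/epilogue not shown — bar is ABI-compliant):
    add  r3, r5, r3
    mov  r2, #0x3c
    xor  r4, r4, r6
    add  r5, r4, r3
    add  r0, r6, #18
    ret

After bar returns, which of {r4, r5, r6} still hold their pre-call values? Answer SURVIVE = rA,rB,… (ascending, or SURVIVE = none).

prologue: push r0 → mem[0xaa]=0x66, sp=0xaa
body[0] add  r3, r5, r3 → r3=0x45
body[1] mov  r2, #0x3c → r2=0x3c
body[2] xor  r4, r4, r6 → r4=0xa3
body[3] add  r5, r4, r3 → r5=0xe8
body[4] add  r0, r6, #18 → r0=0xbc
epilogue: pop r0=0x66, sp=0xab
r4: caller-saved, written=True
r5: caller-saved, written=True
r6: callee-saved, written=False

SURVIVE = r6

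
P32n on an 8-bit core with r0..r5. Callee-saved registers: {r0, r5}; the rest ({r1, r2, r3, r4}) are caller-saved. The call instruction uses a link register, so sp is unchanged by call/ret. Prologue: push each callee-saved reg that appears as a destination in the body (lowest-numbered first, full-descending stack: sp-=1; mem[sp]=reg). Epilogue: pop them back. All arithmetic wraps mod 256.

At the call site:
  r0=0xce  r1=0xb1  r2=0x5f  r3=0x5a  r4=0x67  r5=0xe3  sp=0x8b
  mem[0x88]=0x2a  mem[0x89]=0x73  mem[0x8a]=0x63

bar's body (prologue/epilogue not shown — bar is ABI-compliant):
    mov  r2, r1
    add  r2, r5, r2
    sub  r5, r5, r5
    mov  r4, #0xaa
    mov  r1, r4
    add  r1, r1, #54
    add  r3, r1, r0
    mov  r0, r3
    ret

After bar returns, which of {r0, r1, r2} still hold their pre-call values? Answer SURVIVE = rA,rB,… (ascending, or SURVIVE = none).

prologue: push r0 -> mem[0x8a]=0xce, sp=0x8a
prologue: push r5 -> mem[0x89]=0xe3, sp=0x89
body[0] mov  r2, r1 -> r2=0xb1
body[1] add  r2, r5, r2 -> r2=0x94
body[2] sub  r5, r5, r5 -> r5=0x00
body[3] mov  r4, #0xaa -> r4=0xaa
body[4] mov  r1, r4 -> r1=0xaa
body[5] add  r1, r1, #54 -> r1=0xe0
body[6] add  r3, r1, r0 -> r3=0xae
body[7] mov  r0, r3 -> r0=0xae
epilogue: pop r5=0xe3, sp=0x8a
epilogue: pop r0=0xce, sp=0x8b
r0: callee-saved, written=True
r1: caller-saved, written=True
r2: caller-saved, written=True

SURVIVE = r0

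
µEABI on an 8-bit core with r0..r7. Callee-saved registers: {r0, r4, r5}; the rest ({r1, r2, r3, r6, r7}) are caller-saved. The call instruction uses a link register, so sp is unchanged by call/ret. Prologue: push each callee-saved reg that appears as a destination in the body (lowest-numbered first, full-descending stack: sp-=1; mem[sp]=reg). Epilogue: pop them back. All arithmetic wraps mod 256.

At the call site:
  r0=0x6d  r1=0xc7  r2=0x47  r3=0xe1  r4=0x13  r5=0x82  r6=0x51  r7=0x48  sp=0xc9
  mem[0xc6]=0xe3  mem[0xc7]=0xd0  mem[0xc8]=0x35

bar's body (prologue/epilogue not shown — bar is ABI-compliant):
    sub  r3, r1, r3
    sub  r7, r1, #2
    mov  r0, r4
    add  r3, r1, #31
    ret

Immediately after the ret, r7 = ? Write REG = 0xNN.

REG = 0xc5

prologue: push r0 → mem[0xc8]=0x6d, sp=0xc8
body[0] sub  r3, r1, r3 → r3=0xe6
body[1] sub  r7, r1, #2 → r7=0xc5
body[2] mov  r0, r4 → r0=0x13
body[3] add  r3, r1, #31 → r3=0xe6
epilogue: pop r0=0x6d, sp=0xc9
r7 is caller-saved → body value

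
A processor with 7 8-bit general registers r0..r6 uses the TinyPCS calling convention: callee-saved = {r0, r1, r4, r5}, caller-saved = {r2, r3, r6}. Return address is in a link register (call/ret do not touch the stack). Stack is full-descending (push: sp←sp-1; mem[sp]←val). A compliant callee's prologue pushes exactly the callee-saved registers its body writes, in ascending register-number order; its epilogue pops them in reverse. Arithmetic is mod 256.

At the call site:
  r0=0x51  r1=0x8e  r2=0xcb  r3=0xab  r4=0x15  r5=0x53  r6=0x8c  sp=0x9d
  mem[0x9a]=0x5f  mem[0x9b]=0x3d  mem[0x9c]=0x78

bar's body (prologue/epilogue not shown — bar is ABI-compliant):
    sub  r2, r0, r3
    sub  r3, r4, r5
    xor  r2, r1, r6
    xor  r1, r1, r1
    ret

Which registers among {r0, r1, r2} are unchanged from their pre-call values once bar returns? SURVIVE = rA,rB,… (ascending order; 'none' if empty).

prologue: push r1 -> mem[0x9c]=0x8e, sp=0x9c
body[0] sub  r2, r0, r3 -> r2=0xa6
body[1] sub  r3, r4, r5 -> r3=0xc2
body[2] xor  r2, r1, r6 -> r2=0x02
body[3] xor  r1, r1, r1 -> r1=0x00
epilogue: pop r1=0x8e, sp=0x9d
r0: callee-saved, written=False
r1: callee-saved, written=True
r2: caller-saved, written=True

SURVIVE = r0,r1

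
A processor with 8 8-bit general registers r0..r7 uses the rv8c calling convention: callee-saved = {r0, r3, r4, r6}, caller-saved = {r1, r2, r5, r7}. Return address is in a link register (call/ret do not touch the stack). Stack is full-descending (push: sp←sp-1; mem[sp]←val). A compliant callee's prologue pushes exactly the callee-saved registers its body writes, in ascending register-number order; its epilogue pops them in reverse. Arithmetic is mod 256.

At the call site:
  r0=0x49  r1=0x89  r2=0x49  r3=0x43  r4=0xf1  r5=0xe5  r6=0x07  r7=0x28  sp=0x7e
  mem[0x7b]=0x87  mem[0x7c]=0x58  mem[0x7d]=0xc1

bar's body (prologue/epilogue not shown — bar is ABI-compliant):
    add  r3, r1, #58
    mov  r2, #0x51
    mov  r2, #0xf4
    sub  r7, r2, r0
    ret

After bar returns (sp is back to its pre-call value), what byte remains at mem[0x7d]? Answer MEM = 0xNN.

prologue: push r3 → mem[0x7d]=0x43, sp=0x7d
body[0] add  r3, r1, #58 → r3=0xc3
body[1] mov  r2, #0x51 → r2=0x51
body[2] mov  r2, #0xf4 → r2=0xf4
body[3] sub  r7, r2, r0 → r7=0xab
epilogue: pop r3=0x43, sp=0x7e
prologue pushed ['r3'] at ['0x7d']

MEM = 0x43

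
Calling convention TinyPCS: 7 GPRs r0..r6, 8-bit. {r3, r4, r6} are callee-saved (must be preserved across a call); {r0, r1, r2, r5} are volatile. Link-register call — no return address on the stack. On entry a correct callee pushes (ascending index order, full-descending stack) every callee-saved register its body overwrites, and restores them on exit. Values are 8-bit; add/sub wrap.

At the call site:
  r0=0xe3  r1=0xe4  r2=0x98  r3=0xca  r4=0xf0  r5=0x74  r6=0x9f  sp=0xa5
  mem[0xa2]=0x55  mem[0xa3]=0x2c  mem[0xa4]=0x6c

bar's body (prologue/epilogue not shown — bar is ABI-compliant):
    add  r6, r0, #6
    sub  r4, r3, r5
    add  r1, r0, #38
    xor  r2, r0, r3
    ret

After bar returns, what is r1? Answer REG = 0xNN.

REG = 0x09

prologue: push r4 -> mem[0xa4]=0xf0, sp=0xa4
prologue: push r6 -> mem[0xa3]=0x9f, sp=0xa3
body[0] add  r6, r0, #6 -> r6=0xe9
body[1] sub  r4, r3, r5 -> r4=0x56
body[2] add  r1, r0, #38 -> r1=0x09
body[3] xor  r2, r0, r3 -> r2=0x29
epilogue: pop r6=0x9f, sp=0xa4
epilogue: pop r4=0xf0, sp=0xa5
r1 is caller-saved -> body value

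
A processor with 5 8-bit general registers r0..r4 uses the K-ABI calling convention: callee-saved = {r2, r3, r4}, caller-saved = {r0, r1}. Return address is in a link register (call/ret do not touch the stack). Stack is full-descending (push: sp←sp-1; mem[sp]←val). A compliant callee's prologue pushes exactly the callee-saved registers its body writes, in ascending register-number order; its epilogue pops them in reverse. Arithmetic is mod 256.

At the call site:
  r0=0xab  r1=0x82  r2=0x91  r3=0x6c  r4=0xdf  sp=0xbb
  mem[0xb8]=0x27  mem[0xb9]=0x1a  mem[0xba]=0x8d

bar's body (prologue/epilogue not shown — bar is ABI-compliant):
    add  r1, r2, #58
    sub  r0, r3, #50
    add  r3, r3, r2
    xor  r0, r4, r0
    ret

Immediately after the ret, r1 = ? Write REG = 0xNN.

REG = 0xcb

prologue: push r3 -> mem[0xba]=0x6c, sp=0xba
body[0] add  r1, r2, #58 -> r1=0xcb
body[1] sub  r0, r3, #50 -> r0=0x3a
body[2] add  r3, r3, r2 -> r3=0xfd
body[3] xor  r0, r4, r0 -> r0=0xe5
epilogue: pop r3=0x6c, sp=0xbb
r1 is caller-saved -> body value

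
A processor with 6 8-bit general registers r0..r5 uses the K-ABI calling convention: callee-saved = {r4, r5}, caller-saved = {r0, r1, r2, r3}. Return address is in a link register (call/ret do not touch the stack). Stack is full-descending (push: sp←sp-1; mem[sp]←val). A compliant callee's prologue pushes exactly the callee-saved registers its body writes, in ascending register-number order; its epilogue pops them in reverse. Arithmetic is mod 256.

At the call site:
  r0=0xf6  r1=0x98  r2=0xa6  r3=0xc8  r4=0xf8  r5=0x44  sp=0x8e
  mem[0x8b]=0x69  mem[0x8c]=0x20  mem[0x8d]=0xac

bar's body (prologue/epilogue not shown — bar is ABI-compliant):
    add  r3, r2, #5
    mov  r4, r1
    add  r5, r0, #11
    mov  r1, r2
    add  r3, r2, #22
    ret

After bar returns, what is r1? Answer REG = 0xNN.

REG = 0xa6

prologue: push r4 → mem[0x8d]=0xf8, sp=0x8d
prologue: push r5 → mem[0x8c]=0x44, sp=0x8c
body[0] add  r3, r2, #5 → r3=0xab
body[1] mov  r4, r1 → r4=0x98
body[2] add  r5, r0, #11 → r5=0x01
body[3] mov  r1, r2 → r1=0xa6
body[4] add  r3, r2, #22 → r3=0xbc
epilogue: pop r5=0x44, sp=0x8d
epilogue: pop r4=0xf8, sp=0x8e
r1 is caller-saved → body value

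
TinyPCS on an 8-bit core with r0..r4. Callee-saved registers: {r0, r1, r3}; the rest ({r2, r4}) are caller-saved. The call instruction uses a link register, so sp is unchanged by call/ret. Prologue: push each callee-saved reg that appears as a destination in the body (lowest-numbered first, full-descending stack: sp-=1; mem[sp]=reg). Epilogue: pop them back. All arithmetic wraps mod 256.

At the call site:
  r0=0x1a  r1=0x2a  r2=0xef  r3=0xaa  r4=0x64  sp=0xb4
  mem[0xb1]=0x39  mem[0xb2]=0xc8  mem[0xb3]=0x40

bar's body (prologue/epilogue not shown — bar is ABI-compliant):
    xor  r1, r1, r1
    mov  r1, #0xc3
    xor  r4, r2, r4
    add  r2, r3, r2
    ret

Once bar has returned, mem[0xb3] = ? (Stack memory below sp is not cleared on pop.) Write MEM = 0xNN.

prologue: push r1 → mem[0xb3]=0x2a, sp=0xb3
body[0] xor  r1, r1, r1 → r1=0x00
body[1] mov  r1, #0xc3 → r1=0xc3
body[2] xor  r4, r2, r4 → r4=0x8b
body[3] add  r2, r3, r2 → r2=0x99
epilogue: pop r1=0x2a, sp=0xb4
prologue pushed ['r1'] at ['0xb3']

MEM = 0x2a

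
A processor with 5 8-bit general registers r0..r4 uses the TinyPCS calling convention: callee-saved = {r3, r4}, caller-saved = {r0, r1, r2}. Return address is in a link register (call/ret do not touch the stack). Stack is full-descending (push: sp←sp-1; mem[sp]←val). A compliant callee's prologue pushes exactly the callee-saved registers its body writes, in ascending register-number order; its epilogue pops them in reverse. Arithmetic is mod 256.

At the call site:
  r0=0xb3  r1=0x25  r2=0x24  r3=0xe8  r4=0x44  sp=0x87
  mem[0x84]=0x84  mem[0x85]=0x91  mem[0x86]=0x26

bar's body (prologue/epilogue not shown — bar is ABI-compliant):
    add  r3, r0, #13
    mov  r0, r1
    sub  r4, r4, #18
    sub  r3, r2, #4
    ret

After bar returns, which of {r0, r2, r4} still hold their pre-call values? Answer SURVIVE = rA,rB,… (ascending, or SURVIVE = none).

prologue: push r3 → mem[0x86]=0xe8, sp=0x86
prologue: push r4 → mem[0x85]=0x44, sp=0x85
body[0] add  r3, r0, #13 → r3=0xc0
body[1] mov  r0, r1 → r0=0x25
body[2] sub  r4, r4, #18 → r4=0x32
body[3] sub  r3, r2, #4 → r3=0x20
epilogue: pop r4=0x44, sp=0x86
epilogue: pop r3=0xe8, sp=0x87
r0: caller-saved, written=True
r2: caller-saved, written=False
r4: callee-saved, written=True

SURVIVE = r2,r4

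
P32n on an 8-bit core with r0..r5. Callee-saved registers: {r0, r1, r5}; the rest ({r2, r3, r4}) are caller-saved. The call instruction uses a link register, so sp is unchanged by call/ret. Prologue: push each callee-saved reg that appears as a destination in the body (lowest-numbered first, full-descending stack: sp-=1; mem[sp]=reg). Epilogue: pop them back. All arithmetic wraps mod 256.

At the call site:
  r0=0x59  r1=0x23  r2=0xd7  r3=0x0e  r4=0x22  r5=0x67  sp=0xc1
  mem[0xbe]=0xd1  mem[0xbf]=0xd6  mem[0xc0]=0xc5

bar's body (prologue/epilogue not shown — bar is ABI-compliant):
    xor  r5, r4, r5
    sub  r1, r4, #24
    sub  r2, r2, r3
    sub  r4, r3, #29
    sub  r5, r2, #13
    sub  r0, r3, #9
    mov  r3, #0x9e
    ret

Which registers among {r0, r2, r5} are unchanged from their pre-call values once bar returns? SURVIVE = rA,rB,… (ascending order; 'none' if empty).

SURVIVE = r0,r5

prologue: push r0 → mem[0xc0]=0x59, sp=0xc0
prologue: push r1 → mem[0xbf]=0x23, sp=0xbf
prologue: push r5 → mem[0xbe]=0x67, sp=0xbe
body[0] xor  r5, r4, r5 → r5=0x45
body[1] sub  r1, r4, #24 → r1=0x0a
body[2] sub  r2, r2, r3 → r2=0xc9
body[3] sub  r4, r3, #29 → r4=0xf1
body[4] sub  r5, r2, #13 → r5=0xbc
body[5] sub  r0, r3, #9 → r0=0x05
body[6] mov  r3, #0x9e → r3=0x9e
epilogue: pop r5=0x67, sp=0xbf
epilogue: pop r1=0x23, sp=0xc0
epilogue: pop r0=0x59, sp=0xc1
r0: callee-saved, written=True
r2: caller-saved, written=True
r5: callee-saved, written=True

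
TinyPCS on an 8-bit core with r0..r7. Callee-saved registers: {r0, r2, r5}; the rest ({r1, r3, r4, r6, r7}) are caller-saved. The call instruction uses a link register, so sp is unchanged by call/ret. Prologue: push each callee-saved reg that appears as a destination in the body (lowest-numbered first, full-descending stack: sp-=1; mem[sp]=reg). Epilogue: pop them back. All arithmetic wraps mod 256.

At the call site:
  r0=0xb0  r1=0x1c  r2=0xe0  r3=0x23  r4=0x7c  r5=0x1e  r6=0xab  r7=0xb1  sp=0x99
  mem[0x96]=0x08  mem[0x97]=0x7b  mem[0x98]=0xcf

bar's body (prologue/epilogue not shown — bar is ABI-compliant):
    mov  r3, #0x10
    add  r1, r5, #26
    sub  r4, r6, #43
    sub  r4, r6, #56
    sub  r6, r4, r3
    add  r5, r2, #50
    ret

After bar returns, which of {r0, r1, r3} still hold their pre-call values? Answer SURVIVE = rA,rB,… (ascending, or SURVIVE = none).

SURVIVE = r0

prologue: push r5 → mem[0x98]=0x1e, sp=0x98
body[0] mov  r3, #0x10 → r3=0x10
body[1] add  r1, r5, #26 → r1=0x38
body[2] sub  r4, r6, #43 → r4=0x80
body[3] sub  r4, r6, #56 → r4=0x73
body[4] sub  r6, r4, r3 → r6=0x63
body[5] add  r5, r2, #50 → r5=0x12
epilogue: pop r5=0x1e, sp=0x99
r0: callee-saved, written=False
r1: caller-saved, written=True
r3: caller-saved, written=True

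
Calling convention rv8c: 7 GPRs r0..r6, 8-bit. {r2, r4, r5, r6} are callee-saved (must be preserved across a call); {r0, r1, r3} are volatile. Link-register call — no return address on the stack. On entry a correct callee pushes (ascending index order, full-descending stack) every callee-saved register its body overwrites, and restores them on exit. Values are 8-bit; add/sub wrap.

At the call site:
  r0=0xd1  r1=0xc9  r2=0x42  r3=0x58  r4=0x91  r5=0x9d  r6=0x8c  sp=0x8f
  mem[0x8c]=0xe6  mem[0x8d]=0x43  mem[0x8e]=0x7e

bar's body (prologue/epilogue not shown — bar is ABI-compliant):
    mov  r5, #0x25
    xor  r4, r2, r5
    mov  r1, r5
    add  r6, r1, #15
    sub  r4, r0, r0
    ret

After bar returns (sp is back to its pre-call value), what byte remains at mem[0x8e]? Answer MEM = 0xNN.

MEM = 0x91

prologue: push r4 → mem[0x8e]=0x91, sp=0x8e
prologue: push r5 → mem[0x8d]=0x9d, sp=0x8d
prologue: push r6 → mem[0x8c]=0x8c, sp=0x8c
body[0] mov  r5, #0x25 → r5=0x25
body[1] xor  r4, r2, r5 → r4=0x67
body[2] mov  r1, r5 → r1=0x25
body[3] add  r6, r1, #15 → r6=0x34
body[4] sub  r4, r0, r0 → r4=0x00
epilogue: pop r6=0x8c, sp=0x8d
epilogue: pop r5=0x9d, sp=0x8e
epilogue: pop r4=0x91, sp=0x8f
prologue pushed ['r4', 'r5', 'r6'] at ['0x8e', '0x8d', '0x8c']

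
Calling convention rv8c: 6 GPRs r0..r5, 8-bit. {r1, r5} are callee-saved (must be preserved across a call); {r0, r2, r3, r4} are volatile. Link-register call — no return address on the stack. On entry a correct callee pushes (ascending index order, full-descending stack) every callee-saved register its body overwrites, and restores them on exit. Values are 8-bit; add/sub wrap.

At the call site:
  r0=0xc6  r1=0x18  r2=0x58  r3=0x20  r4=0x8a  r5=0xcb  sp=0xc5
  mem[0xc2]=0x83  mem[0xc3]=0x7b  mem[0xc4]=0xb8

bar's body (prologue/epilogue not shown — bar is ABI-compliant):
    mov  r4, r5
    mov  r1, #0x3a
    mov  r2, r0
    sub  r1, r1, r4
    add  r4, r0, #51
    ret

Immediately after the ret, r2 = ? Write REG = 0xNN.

REG = 0xc6

prologue: push r1 → mem[0xc4]=0x18, sp=0xc4
body[0] mov  r4, r5 → r4=0xcb
body[1] mov  r1, #0x3a → r1=0x3a
body[2] mov  r2, r0 → r2=0xc6
body[3] sub  r1, r1, r4 → r1=0x6f
body[4] add  r4, r0, #51 → r4=0xf9
epilogue: pop r1=0x18, sp=0xc5
r2 is caller-saved → body value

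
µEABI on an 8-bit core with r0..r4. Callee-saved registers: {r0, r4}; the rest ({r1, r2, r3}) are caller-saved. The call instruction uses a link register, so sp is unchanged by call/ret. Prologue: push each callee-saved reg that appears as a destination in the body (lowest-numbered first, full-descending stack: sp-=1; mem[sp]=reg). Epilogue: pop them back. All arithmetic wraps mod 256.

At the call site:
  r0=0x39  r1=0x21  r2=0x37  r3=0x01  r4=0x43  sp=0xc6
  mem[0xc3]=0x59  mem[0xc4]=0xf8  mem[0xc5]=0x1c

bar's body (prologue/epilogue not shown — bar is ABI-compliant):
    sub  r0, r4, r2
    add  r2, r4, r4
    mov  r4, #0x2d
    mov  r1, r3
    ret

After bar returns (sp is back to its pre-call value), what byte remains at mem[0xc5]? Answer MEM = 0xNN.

MEM = 0x39

prologue: push r0 → mem[0xc5]=0x39, sp=0xc5
prologue: push r4 → mem[0xc4]=0x43, sp=0xc4
body[0] sub  r0, r4, r2 → r0=0x0c
body[1] add  r2, r4, r4 → r2=0x86
body[2] mov  r4, #0x2d → r4=0x2d
body[3] mov  r1, r3 → r1=0x01
epilogue: pop r4=0x43, sp=0xc5
epilogue: pop r0=0x39, sp=0xc6
prologue pushed ['r0', 'r4'] at ['0xc5', '0xc4']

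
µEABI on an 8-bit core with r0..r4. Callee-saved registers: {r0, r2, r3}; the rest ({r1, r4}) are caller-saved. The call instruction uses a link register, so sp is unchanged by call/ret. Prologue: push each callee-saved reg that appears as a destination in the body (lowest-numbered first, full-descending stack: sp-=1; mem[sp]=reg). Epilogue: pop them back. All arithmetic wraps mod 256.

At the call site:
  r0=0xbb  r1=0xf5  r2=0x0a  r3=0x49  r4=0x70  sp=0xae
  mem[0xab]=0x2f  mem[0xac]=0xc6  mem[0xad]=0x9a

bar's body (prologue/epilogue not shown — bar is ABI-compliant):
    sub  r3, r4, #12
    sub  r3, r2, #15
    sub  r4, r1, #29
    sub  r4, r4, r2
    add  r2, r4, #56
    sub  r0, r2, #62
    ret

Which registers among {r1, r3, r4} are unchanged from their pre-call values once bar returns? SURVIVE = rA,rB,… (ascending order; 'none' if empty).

SURVIVE = r1,r3

prologue: push r0 → mem[0xad]=0xbb, sp=0xad
prologue: push r2 → mem[0xac]=0x0a, sp=0xac
prologue: push r3 → mem[0xab]=0x49, sp=0xab
body[0] sub  r3, r4, #12 → r3=0x64
body[1] sub  r3, r2, #15 → r3=0xfb
body[2] sub  r4, r1, #29 → r4=0xd8
body[3] sub  r4, r4, r2 → r4=0xce
body[4] add  r2, r4, #56 → r2=0x06
body[5] sub  r0, r2, #62 → r0=0xc8
epilogue: pop r3=0x49, sp=0xac
epilogue: pop r2=0x0a, sp=0xad
epilogue: pop r0=0xbb, sp=0xae
r1: caller-saved, written=False
r3: callee-saved, written=True
r4: caller-saved, written=True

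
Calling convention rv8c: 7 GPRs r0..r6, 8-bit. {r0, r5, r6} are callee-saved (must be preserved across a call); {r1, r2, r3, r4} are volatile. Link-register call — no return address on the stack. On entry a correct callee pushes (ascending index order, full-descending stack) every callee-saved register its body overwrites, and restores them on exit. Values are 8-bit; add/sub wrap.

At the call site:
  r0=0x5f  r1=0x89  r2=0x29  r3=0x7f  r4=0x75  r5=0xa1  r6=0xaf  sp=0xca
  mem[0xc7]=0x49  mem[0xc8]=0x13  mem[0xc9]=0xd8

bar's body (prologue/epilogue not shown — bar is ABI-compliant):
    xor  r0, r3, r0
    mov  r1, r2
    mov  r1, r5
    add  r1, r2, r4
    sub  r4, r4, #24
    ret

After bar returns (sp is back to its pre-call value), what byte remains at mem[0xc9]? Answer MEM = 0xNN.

prologue: push r0 -> mem[0xc9]=0x5f, sp=0xc9
body[0] xor  r0, r3, r0 -> r0=0x20
body[1] mov  r1, r2 -> r1=0x29
body[2] mov  r1, r5 -> r1=0xa1
body[3] add  r1, r2, r4 -> r1=0x9e
body[4] sub  r4, r4, #24 -> r4=0x5d
epilogue: pop r0=0x5f, sp=0xca
prologue pushed ['r0'] at ['0xc9']

MEM = 0x5f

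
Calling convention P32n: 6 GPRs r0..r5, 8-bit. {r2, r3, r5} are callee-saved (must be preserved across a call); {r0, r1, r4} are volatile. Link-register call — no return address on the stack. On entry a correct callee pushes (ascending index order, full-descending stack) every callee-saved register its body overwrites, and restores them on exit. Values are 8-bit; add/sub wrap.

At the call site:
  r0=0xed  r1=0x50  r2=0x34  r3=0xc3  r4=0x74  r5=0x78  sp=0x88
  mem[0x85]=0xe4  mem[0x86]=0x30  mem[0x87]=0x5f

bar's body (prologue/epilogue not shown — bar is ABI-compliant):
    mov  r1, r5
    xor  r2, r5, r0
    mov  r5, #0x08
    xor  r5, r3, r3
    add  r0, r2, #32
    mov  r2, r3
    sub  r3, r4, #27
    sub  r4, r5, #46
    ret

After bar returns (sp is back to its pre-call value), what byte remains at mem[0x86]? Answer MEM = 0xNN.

MEM = 0xc3

prologue: push r2 → mem[0x87]=0x34, sp=0x87
prologue: push r3 → mem[0x86]=0xc3, sp=0x86
prologue: push r5 → mem[0x85]=0x78, sp=0x85
body[0] mov  r1, r5 → r1=0x78
body[1] xor  r2, r5, r0 → r2=0x95
body[2] mov  r5, #0x08 → r5=0x08
body[3] xor  r5, r3, r3 → r5=0x00
body[4] add  r0, r2, #32 → r0=0xb5
body[5] mov  r2, r3 → r2=0xc3
body[6] sub  r3, r4, #27 → r3=0x59
body[7] sub  r4, r5, #46 → r4=0xd2
epilogue: pop r5=0x78, sp=0x86
epilogue: pop r3=0xc3, sp=0x87
epilogue: pop r2=0x34, sp=0x88
prologue pushed ['r2', 'r3', 'r5'] at ['0x87', '0x86', '0x85']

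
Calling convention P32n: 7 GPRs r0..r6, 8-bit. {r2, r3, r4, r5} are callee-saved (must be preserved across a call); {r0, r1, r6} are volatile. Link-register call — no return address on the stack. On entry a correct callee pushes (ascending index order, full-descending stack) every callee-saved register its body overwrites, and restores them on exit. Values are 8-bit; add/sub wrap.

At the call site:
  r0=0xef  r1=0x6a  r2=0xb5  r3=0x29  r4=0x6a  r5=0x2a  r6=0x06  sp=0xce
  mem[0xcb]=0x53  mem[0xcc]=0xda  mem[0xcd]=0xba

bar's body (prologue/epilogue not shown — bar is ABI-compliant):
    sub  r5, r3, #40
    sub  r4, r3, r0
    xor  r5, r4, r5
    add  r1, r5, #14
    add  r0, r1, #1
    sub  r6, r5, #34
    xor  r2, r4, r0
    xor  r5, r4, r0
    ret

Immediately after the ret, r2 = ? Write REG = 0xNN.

REG = 0xb5

prologue: push r2 → mem[0xcd]=0xb5, sp=0xcd
prologue: push r4 → mem[0xcc]=0x6a, sp=0xcc
prologue: push r5 → mem[0xcb]=0x2a, sp=0xcb
body[0] sub  r5, r3, #40 → r5=0x01
body[1] sub  r4, r3, r0 → r4=0x3a
body[2] xor  r5, r4, r5 → r5=0x3b
body[3] add  r1, r5, #14 → r1=0x49
body[4] add  r0, r1, #1 → r0=0x4a
body[5] sub  r6, r5, #34 → r6=0x19
body[6] xor  r2, r4, r0 → r2=0x70
body[7] xor  r5, r4, r0 → r5=0x70
epilogue: pop r5=0x2a, sp=0xcc
epilogue: pop r4=0x6a, sp=0xcd
epilogue: pop r2=0xb5, sp=0xce
r2 is callee-saved → restored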